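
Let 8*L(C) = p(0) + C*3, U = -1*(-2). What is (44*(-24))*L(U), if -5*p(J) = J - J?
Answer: -792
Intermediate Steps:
U = 2
p(J) = 0 (p(J) = -(J - J)/5 = -1/5*0 = 0)
L(C) = 3*C/8 (L(C) = (0 + C*3)/8 = (0 + 3*C)/8 = (3*C)/8 = 3*C/8)
(44*(-24))*L(U) = (44*(-24))*((3/8)*2) = -1056*3/4 = -792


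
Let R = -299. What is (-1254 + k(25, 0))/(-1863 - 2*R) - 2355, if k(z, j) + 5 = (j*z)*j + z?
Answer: -2977841/1265 ≈ -2354.0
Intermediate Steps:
k(z, j) = -5 + z + z*j² (k(z, j) = -5 + ((j*z)*j + z) = -5 + (z*j² + z) = -5 + (z + z*j²) = -5 + z + z*j²)
(-1254 + k(25, 0))/(-1863 - 2*R) - 2355 = (-1254 + (-5 + 25 + 25*0²))/(-1863 - 2*(-299)) - 2355 = (-1254 + (-5 + 25 + 25*0))/(-1863 + 598) - 2355 = (-1254 + (-5 + 25 + 0))/(-1265) - 2355 = (-1254 + 20)*(-1/1265) - 2355 = -1234*(-1/1265) - 2355 = 1234/1265 - 2355 = -2977841/1265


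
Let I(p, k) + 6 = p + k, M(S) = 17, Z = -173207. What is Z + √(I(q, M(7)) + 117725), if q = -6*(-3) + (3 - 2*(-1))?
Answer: -173207 + √117759 ≈ -1.7286e+5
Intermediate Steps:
q = 23 (q = 18 + (3 + 2) = 18 + 5 = 23)
I(p, k) = -6 + k + p (I(p, k) = -6 + (p + k) = -6 + (k + p) = -6 + k + p)
Z + √(I(q, M(7)) + 117725) = -173207 + √((-6 + 17 + 23) + 117725) = -173207 + √(34 + 117725) = -173207 + √117759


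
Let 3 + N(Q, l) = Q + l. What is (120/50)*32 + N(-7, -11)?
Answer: 279/5 ≈ 55.800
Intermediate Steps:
N(Q, l) = -3 + Q + l (N(Q, l) = -3 + (Q + l) = -3 + Q + l)
(120/50)*32 + N(-7, -11) = (120/50)*32 + (-3 - 7 - 11) = (120*(1/50))*32 - 21 = (12/5)*32 - 21 = 384/5 - 21 = 279/5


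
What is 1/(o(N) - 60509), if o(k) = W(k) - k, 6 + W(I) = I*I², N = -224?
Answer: -1/11299715 ≈ -8.8498e-8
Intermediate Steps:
W(I) = -6 + I³ (W(I) = -6 + I*I² = -6 + I³)
o(k) = -6 + k³ - k (o(k) = (-6 + k³) - k = -6 + k³ - k)
1/(o(N) - 60509) = 1/((-6 + (-224)³ - 1*(-224)) - 60509) = 1/((-6 - 11239424 + 224) - 60509) = 1/(-11239206 - 60509) = 1/(-11299715) = -1/11299715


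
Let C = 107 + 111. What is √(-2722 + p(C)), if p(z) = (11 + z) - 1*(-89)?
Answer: 2*I*√601 ≈ 49.031*I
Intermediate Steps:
C = 218
p(z) = 100 + z (p(z) = (11 + z) + 89 = 100 + z)
√(-2722 + p(C)) = √(-2722 + (100 + 218)) = √(-2722 + 318) = √(-2404) = 2*I*√601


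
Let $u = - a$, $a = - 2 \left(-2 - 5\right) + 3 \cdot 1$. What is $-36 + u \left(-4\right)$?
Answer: $32$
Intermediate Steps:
$a = 17$ ($a = \left(-2\right) \left(-7\right) + 3 = 14 + 3 = 17$)
$u = -17$ ($u = \left(-1\right) 17 = -17$)
$-36 + u \left(-4\right) = -36 - -68 = -36 + 68 = 32$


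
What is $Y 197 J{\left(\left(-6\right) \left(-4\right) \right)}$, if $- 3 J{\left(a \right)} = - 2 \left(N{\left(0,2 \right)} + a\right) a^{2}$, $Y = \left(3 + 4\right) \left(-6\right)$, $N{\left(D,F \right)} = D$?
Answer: $-76253184$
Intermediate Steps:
$Y = -42$ ($Y = 7 \left(-6\right) = -42$)
$J{\left(a \right)} = \frac{2 a^{3}}{3}$ ($J{\left(a \right)} = - \frac{- 2 \left(0 + a\right) a^{2}}{3} = - \frac{- 2 a a^{2}}{3} = - \frac{\left(-2\right) a^{3}}{3} = \frac{2 a^{3}}{3}$)
$Y 197 J{\left(\left(-6\right) \left(-4\right) \right)} = \left(-42\right) 197 \frac{2 \left(\left(-6\right) \left(-4\right)\right)^{3}}{3} = - 8274 \frac{2 \cdot 24^{3}}{3} = - 8274 \cdot \frac{2}{3} \cdot 13824 = \left(-8274\right) 9216 = -76253184$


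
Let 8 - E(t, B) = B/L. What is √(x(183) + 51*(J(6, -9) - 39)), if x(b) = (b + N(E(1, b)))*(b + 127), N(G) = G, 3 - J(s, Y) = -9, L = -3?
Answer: 3*√8527 ≈ 277.03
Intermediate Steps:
J(s, Y) = 12 (J(s, Y) = 3 - 1*(-9) = 3 + 9 = 12)
E(t, B) = 8 + B/3 (E(t, B) = 8 - B/(-3) = 8 - B*(-1)/3 = 8 - (-1)*B/3 = 8 + B/3)
x(b) = (8 + 4*b/3)*(127 + b) (x(b) = (b + (8 + b/3))*(b + 127) = (8 + 4*b/3)*(127 + b))
√(x(183) + 51*(J(6, -9) - 39)) = √((1016 + (4/3)*183² + (532/3)*183) + 51*(12 - 39)) = √((1016 + (4/3)*33489 + 32452) + 51*(-27)) = √((1016 + 44652 + 32452) - 1377) = √(78120 - 1377) = √76743 = 3*√8527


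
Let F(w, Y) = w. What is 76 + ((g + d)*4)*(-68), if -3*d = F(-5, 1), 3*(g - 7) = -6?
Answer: -5212/3 ≈ -1737.3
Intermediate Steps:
g = 5 (g = 7 + (1/3)*(-6) = 7 - 2 = 5)
d = 5/3 (d = -1/3*(-5) = 5/3 ≈ 1.6667)
76 + ((g + d)*4)*(-68) = 76 + ((5 + 5/3)*4)*(-68) = 76 + ((20/3)*4)*(-68) = 76 + (80/3)*(-68) = 76 - 5440/3 = -5212/3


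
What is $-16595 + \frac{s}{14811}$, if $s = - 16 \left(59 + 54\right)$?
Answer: $- \frac{245790353}{14811} \approx -16595.0$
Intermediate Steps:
$s = -1808$ ($s = \left(-16\right) 113 = -1808$)
$-16595 + \frac{s}{14811} = -16595 - \frac{1808}{14811} = - \frac{245790353}{14811}$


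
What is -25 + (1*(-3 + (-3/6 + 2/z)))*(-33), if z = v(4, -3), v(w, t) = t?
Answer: 225/2 ≈ 112.50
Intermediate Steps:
z = -3
-25 + (1*(-3 + (-3/6 + 2/z)))*(-33) = -25 + (1*(-3 + (-3/6 + 2/(-3))))*(-33) = -25 + (1*(-3 + (-3*⅙ + 2*(-⅓))))*(-33) = -25 + (1*(-3 + (-½ - ⅔)))*(-33) = -25 + (1*(-3 - 7/6))*(-33) = -25 + (1*(-25/6))*(-33) = -25 - 25/6*(-33) = -25 + 275/2 = 225/2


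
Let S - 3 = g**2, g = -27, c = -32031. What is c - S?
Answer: -32763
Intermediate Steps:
S = 732 (S = 3 + (-27)**2 = 3 + 729 = 732)
c - S = -32031 - 1*732 = -32031 - 732 = -32763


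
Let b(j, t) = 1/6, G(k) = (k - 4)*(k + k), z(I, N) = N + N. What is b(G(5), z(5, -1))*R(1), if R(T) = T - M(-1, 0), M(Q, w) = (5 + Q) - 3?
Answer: 0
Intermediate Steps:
M(Q, w) = 2 + Q
z(I, N) = 2*N
G(k) = 2*k*(-4 + k) (G(k) = (-4 + k)*(2*k) = 2*k*(-4 + k))
b(j, t) = ⅙
R(T) = -1 + T (R(T) = T - (2 - 1) = T - 1*1 = T - 1 = -1 + T)
b(G(5), z(5, -1))*R(1) = (-1 + 1)/6 = (⅙)*0 = 0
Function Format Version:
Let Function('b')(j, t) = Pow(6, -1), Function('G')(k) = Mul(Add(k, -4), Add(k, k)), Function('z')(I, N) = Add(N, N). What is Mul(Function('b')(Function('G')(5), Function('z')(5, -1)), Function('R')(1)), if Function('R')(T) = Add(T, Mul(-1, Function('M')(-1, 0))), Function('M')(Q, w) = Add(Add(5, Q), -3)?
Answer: 0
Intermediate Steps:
Function('M')(Q, w) = Add(2, Q)
Function('z')(I, N) = Mul(2, N)
Function('G')(k) = Mul(2, k, Add(-4, k)) (Function('G')(k) = Mul(Add(-4, k), Mul(2, k)) = Mul(2, k, Add(-4, k)))
Function('b')(j, t) = Rational(1, 6)
Function('R')(T) = Add(-1, T) (Function('R')(T) = Add(T, Mul(-1, Add(2, -1))) = Add(T, Mul(-1, 1)) = Add(T, -1) = Add(-1, T))
Mul(Function('b')(Function('G')(5), Function('z')(5, -1)), Function('R')(1)) = Mul(Rational(1, 6), Add(-1, 1)) = Mul(Rational(1, 6), 0) = 0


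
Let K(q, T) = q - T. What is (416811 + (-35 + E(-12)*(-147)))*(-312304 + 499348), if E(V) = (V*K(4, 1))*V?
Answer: 66077407968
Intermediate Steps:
E(V) = 3*V² (E(V) = (V*(4 - 1*1))*V = (V*(4 - 1))*V = (V*3)*V = (3*V)*V = 3*V²)
(416811 + (-35 + E(-12)*(-147)))*(-312304 + 499348) = (416811 + (-35 + (3*(-12)²)*(-147)))*(-312304 + 499348) = (416811 + (-35 + (3*144)*(-147)))*187044 = (416811 + (-35 + 432*(-147)))*187044 = (416811 + (-35 - 63504))*187044 = (416811 - 63539)*187044 = 353272*187044 = 66077407968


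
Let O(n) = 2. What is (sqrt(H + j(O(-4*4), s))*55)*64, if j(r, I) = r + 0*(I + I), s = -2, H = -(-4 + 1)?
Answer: 3520*sqrt(5) ≈ 7871.0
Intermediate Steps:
H = 3 (H = -1*(-3) = 3)
j(r, I) = r (j(r, I) = r + 0*(2*I) = r + 0 = r)
(sqrt(H + j(O(-4*4), s))*55)*64 = (sqrt(3 + 2)*55)*64 = (sqrt(5)*55)*64 = (55*sqrt(5))*64 = 3520*sqrt(5)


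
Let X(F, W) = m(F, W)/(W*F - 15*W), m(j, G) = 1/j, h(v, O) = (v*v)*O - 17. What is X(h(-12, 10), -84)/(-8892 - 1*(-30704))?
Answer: -1/3670982633472 ≈ -2.7241e-13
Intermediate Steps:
h(v, O) = -17 + O*v² (h(v, O) = v²*O - 17 = O*v² - 17 = -17 + O*v²)
X(F, W) = 1/(F*(-15*W + F*W)) (X(F, W) = 1/(F*(W*F - 15*W)) = 1/(F*(F*W - 15*W)) = 1/(F*(-15*W + F*W)))
X(h(-12, 10), -84)/(-8892 - 1*(-30704)) = (1/(-17 + 10*(-12)²*(-84)*(-15 + (-17 + 10*(-12)²))))/(-8892 - 1*(-30704)) = (-1/84/((-17 + 10*144)*(-15 + (-17 + 10*144))))/(-8892 + 30704) = (-1/84/((-17 + 1440)*(-15 + (-17 + 1440))))/21812 = (-1/84/(1423*(-15 + 1423)))*(1/21812) = ((1/1423)*(-1/84)/1408)*(1/21812) = ((1/1423)*(-1/84)*(1/1408))*(1/21812) = -1/168301056*1/21812 = -1/3670982633472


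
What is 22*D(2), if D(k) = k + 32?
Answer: 748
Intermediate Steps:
D(k) = 32 + k
22*D(2) = 22*(32 + 2) = 22*34 = 748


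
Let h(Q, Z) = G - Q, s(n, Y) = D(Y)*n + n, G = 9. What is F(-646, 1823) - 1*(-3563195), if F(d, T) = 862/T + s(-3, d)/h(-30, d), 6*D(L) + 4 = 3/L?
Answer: 327305598674789/91857324 ≈ 3.5632e+6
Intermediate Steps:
D(L) = -⅔ + 1/(2*L) (D(L) = -⅔ + (3/L)/6 = -⅔ + 1/(2*L))
s(n, Y) = n + n*(3 - 4*Y)/(6*Y) (s(n, Y) = ((3 - 4*Y)/(6*Y))*n + n = n*(3 - 4*Y)/(6*Y) + n = n + n*(3 - 4*Y)/(6*Y))
h(Q, Z) = 9 - Q
F(d, T) = -1/39 + 862/T - 1/(26*d) (F(d, T) = 862/T + ((⅓)*(-3) + (½)*(-3)/d)/(9 - 1*(-30)) = 862/T + (-1 - 3/(2*d))/(9 + 30) = 862/T + (-1 - 3/(2*d))/39 = 862/T + (-1 - 3/(2*d))*(1/39) = 862/T + (-1/39 - 1/(26*d)) = -1/39 + 862/T - 1/(26*d))
F(-646, 1823) - 1*(-3563195) = (-1/39 + 862/1823 - 1/26/(-646)) - 1*(-3563195) = (-1/39 + 862*(1/1823) - 1/26*(-1/646)) + 3563195 = (-1/39 + 862/1823 + 1/16796) + 3563195 = 41084609/91857324 + 3563195 = 327305598674789/91857324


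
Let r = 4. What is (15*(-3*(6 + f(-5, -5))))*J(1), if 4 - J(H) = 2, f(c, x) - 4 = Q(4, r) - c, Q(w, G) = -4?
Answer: -990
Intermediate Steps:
f(c, x) = -c (f(c, x) = 4 + (-4 - c) = -c)
J(H) = 2 (J(H) = 4 - 1*2 = 4 - 2 = 2)
(15*(-3*(6 + f(-5, -5))))*J(1) = (15*(-3*(6 - 1*(-5))))*2 = (15*(-3*(6 + 5)))*2 = (15*(-3*11))*2 = (15*(-33))*2 = -495*2 = -990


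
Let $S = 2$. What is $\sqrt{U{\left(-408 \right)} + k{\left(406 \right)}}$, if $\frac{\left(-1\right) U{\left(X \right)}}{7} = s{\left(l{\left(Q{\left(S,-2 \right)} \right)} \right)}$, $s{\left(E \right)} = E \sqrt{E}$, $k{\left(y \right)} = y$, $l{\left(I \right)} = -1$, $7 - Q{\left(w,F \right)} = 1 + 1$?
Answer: $\sqrt{406 + 7 i} \approx 20.15 + 0.1737 i$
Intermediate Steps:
$Q{\left(w,F \right)} = 5$ ($Q{\left(w,F \right)} = 7 - \left(1 + 1\right) = 7 - 2 = 5$)
$s{\left(E \right)} = E^{\frac{3}{2}}$
$U{\left(X \right)} = 7 i$ ($U{\left(X \right)} = - 7 \left(-1\right)^{\frac{3}{2}} = - 7 \left(- i\right) = 7 i$)
$\sqrt{U{\left(-408 \right)} + k{\left(406 \right)}} = \sqrt{7 i + 406} = \sqrt{406 + 7 i}$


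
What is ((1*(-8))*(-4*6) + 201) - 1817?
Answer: -1424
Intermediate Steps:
((1*(-8))*(-4*6) + 201) - 1817 = (-8*(-24) + 201) - 1817 = (192 + 201) - 1817 = 393 - 1817 = -1424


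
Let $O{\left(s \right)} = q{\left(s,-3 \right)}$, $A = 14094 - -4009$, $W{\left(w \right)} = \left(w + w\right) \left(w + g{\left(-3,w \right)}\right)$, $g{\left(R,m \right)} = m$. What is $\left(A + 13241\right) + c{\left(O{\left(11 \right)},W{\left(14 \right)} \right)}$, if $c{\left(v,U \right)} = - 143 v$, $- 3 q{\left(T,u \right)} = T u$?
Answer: $29771$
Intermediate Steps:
$W{\left(w \right)} = 4 w^{2}$ ($W{\left(w \right)} = \left(w + w\right) \left(w + w\right) = 2 w 2 w = 4 w^{2}$)
$q{\left(T,u \right)} = - \frac{T u}{3}$
$A = 18103$ ($A = 14094 + 4009 = 18103$)
$O{\left(s \right)} = s$ ($O{\left(s \right)} = \left(- \frac{1}{3}\right) s \left(-3\right) = s$)
$\left(A + 13241\right) + c{\left(O{\left(11 \right)},W{\left(14 \right)} \right)} = \left(18103 + 13241\right) - 1573 = 31344 - 1573 = 29771$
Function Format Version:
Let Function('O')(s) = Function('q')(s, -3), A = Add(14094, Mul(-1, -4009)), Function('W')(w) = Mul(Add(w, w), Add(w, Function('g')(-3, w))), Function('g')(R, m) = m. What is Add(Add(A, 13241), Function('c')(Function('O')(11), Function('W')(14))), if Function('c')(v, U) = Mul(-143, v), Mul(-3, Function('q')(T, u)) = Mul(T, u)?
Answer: 29771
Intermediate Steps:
Function('W')(w) = Mul(4, Pow(w, 2)) (Function('W')(w) = Mul(Add(w, w), Add(w, w)) = Mul(Mul(2, w), Mul(2, w)) = Mul(4, Pow(w, 2)))
Function('q')(T, u) = Mul(Rational(-1, 3), T, u) (Function('q')(T, u) = Mul(Rational(-1, 3), Mul(T, u)) = Mul(Rational(-1, 3), T, u))
A = 18103 (A = Add(14094, 4009) = 18103)
Function('O')(s) = s (Function('O')(s) = Mul(Rational(-1, 3), s, -3) = s)
Add(Add(A, 13241), Function('c')(Function('O')(11), Function('W')(14))) = Add(Add(18103, 13241), Mul(-143, 11)) = Add(31344, -1573) = 29771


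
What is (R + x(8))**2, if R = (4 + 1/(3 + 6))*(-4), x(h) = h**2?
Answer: 183184/81 ≈ 2261.5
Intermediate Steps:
R = -148/9 (R = (4 + 1/9)*(-4) = (37/9)*(-4) = -148/9 ≈ -16.444)
(R + x(8))**2 = (-148/9 + 8**2)**2 = (-148/9 + 64)**2 = (428/9)**2 = 183184/81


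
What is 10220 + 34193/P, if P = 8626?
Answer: 88191913/8626 ≈ 10224.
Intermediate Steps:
10220 + 34193/P = 10220 + 34193/8626 = 88191913/8626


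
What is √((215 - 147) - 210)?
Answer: I*√142 ≈ 11.916*I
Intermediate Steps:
√((215 - 147) - 210) = √(68 - 210) = √(-142) = I*√142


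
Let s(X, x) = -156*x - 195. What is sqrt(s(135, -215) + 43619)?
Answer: 2*sqrt(19241) ≈ 277.42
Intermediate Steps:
s(X, x) = -195 - 156*x
sqrt(s(135, -215) + 43619) = sqrt((-195 - 156*(-215)) + 43619) = sqrt((-195 + 33540) + 43619) = sqrt(33345 + 43619) = sqrt(76964) = 2*sqrt(19241)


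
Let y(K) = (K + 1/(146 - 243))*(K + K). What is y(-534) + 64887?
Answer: 61615371/97 ≈ 6.3521e+5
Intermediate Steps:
y(K) = 2*K*(-1/97 + K) (y(K) = (K + 1/(-97))*(2*K) = (K - 1/97)*(2*K) = (-1/97 + K)*(2*K) = 2*K*(-1/97 + K))
y(-534) + 64887 = (2/97)*(-534)*(-1 + 97*(-534)) + 64887 = (2/97)*(-534)*(-1 - 51798) + 64887 = (2/97)*(-534)*(-51799) + 64887 = 55321332/97 + 64887 = 61615371/97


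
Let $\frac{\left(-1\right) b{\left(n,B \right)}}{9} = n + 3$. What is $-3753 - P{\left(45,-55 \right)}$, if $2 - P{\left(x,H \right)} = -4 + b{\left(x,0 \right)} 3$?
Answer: $-5055$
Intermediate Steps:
$b{\left(n,B \right)} = -27 - 9 n$ ($b{\left(n,B \right)} = - 9 \left(n + 3\right) = - 9 \left(3 + n\right) = -27 - 9 n$)
$P{\left(x,H \right)} = 87 + 27 x$ ($P{\left(x,H \right)} = 2 - \left(-4 + \left(-27 - 9 x\right) 3\right) = 2 - \left(-4 - \left(81 + 27 x\right)\right) = 2 - \left(-85 - 27 x\right) = 2 + \left(85 + 27 x\right) = 87 + 27 x$)
$-3753 - P{\left(45,-55 \right)} = -3753 - \left(87 + 27 \cdot 45\right) = -3753 - \left(87 + 1215\right) = -3753 - 1302 = -5055$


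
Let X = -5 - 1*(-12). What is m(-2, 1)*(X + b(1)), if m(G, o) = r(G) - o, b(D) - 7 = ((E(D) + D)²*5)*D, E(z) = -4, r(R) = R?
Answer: -177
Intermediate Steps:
b(D) = 7 + 5*D*(-4 + D)² (b(D) = 7 + ((-4 + D)²*5)*D = 7 + (5*(-4 + D)²)*D = 7 + 5*D*(-4 + D)²)
m(G, o) = G - o
X = 7 (X = -5 + 12 = 7)
m(-2, 1)*(X + b(1)) = (-2 - 1*1)*(7 + (7 + 5*1*(-4 + 1)²)) = (-2 - 1)*(7 + (7 + 5*1*(-3)²)) = -3*(7 + (7 + 5*1*9)) = -3*(7 + (7 + 45)) = -3*(7 + 52) = -3*59 = -177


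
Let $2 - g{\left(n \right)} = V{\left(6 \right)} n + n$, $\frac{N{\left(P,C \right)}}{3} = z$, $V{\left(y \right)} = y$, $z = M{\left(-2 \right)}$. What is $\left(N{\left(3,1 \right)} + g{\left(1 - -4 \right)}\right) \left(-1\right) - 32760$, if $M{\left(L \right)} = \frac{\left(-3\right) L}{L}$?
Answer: $-32718$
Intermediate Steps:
$M{\left(L \right)} = -3$
$z = -3$
$N{\left(P,C \right)} = -9$ ($N{\left(P,C \right)} = 3 \left(-3\right) = -9$)
$g{\left(n \right)} = 2 - 7 n$ ($g{\left(n \right)} = 2 - \left(6 n + n\right) = 2 - 7 n$)
$\left(N{\left(3,1 \right)} + g{\left(1 - -4 \right)}\right) \left(-1\right) - 32760 = \left(-9 + \left(2 - 7 \left(1 - -4\right)\right)\right) \left(-1\right) - 32760 = \left(-9 + \left(2 - 7 \left(1 + 4\right)\right)\right) \left(-1\right) - 32760 = \left(-9 + \left(2 - 35\right)\right) \left(-1\right) - 32760 = \left(-9 - 33\right) \left(-1\right) - 32760 = \left(-42\right) \left(-1\right) - 32760 = 42 - 32760 = -32718$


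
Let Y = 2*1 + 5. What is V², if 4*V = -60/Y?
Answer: 225/49 ≈ 4.5918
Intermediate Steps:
Y = 7 (Y = 2 + 5 = 7)
V = -15/7 (V = (-60/7)/4 = (-60*⅐)/4 = (¼)*(-60/7) = -15/7 ≈ -2.1429)
V² = (-15/7)² = 225/49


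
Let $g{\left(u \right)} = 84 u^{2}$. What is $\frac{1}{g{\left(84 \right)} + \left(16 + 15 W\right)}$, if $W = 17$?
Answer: $\frac{1}{592975} \approx 1.6864 \cdot 10^{-6}$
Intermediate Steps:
$\frac{1}{g{\left(84 \right)} + \left(16 + 15 W\right)} = \frac{1}{84 \cdot 84^{2} + \left(16 + 15 \cdot 17\right)} = \frac{1}{84 \cdot 7056 + \left(16 + 255\right)} = \frac{1}{592704 + 271} = \frac{1}{592975}$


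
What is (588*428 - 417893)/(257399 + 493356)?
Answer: -166229/750755 ≈ -0.22142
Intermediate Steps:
(588*428 - 417893)/(257399 + 493356) = (251664 - 417893)/750755 = -166229*1/750755 = -166229/750755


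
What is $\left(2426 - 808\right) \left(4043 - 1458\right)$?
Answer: $4182530$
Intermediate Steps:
$\left(2426 - 808\right) \left(4043 - 1458\right) = 1618 \cdot 2585 = 4182530$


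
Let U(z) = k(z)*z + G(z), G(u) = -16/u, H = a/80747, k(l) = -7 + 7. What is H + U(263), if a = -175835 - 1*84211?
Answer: -69684050/21236461 ≈ -3.2813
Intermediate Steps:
k(l) = 0
a = -260046 (a = -175835 - 84211 = -260046)
H = -260046/80747 ≈ -3.2205
U(z) = -16/z (U(z) = 0*z - 16/z = 0 - 16/z = -16/z)
H + U(263) = -260046/80747 - 16/263 = -69684050/21236461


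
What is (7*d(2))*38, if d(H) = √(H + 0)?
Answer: 266*√2 ≈ 376.18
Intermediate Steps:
d(H) = √H
(7*d(2))*38 = (7*√2)*38 = 266*√2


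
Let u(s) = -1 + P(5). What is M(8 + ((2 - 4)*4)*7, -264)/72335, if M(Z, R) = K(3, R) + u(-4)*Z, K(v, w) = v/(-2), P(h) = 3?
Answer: -39/28934 ≈ -0.0013479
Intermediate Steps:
K(v, w) = -v/2 (K(v, w) = v*(-½) = -v/2)
u(s) = 2 (u(s) = -1 + 3 = 2)
M(Z, R) = -3/2 + 2*Z (M(Z, R) = -½*3 + 2*Z = -3/2 + 2*Z)
M(8 + ((2 - 4)*4)*7, -264)/72335 = (-3/2 + 2*(8 + ((2 - 4)*4)*7))/72335 = (-3/2 + 2*(8 - 2*4*7))*(1/72335) = (-3/2 + 2*(8 - 8*7))*(1/72335) = (-3/2 + 2*(8 - 56))*(1/72335) = (-3/2 + 2*(-48))*(1/72335) = (-3/2 - 96)*(1/72335) = -195/2*1/72335 = -39/28934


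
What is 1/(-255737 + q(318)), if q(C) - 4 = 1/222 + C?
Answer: -222/56702129 ≈ -3.9152e-6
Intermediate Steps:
q(C) = 889/222 + C (q(C) = 4 + (1/222 + C) = 889/222 + C)
1/(-255737 + q(318)) = 1/(-255737 + (889/222 + 318)) = 1/(-255737 + 71485/222) = 1/(-56702129/222) = -222/56702129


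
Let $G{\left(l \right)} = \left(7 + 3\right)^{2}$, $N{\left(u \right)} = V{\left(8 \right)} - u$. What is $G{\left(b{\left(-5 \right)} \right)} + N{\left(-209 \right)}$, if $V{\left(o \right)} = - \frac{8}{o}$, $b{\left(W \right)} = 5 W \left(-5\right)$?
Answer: $308$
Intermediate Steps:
$b{\left(W \right)} = - 25 W$
$N{\left(u \right)} = -1 - u$ ($N{\left(u \right)} = - \frac{8}{8} - u = \left(-8\right) \frac{1}{8} - u = -1 - u$)
$G{\left(l \right)} = 100$ ($G{\left(l \right)} = 10^{2} = 100$)
$G{\left(b{\left(-5 \right)} \right)} + N{\left(-209 \right)} = 100 - -208 = 100 + \left(-1 + 209\right) = 100 + 208 = 308$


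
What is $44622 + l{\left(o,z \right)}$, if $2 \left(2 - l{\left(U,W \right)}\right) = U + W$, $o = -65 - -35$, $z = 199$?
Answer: $\frac{89079}{2} \approx 44540.0$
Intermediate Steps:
$o = -30$ ($o = -65 + 35 = -30$)
$l{\left(U,W \right)} = 2 - \frac{U}{2} - \frac{W}{2}$ ($l{\left(U,W \right)} = 2 - \frac{U + W}{2} = 2 - \left(\frac{U}{2} + \frac{W}{2}\right) = 2 - \frac{U}{2} - \frac{W}{2}$)
$44622 + l{\left(o,z \right)} = 44622 - \frac{165}{2} = \frac{89079}{2}$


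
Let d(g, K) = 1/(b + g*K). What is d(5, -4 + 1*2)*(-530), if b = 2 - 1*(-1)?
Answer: 530/7 ≈ 75.714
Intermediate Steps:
b = 3 (b = 2 + 1 = 3)
d(g, K) = 1/(3 + K*g) (d(g, K) = 1/(3 + g*K) = 1/(3 + K*g))
d(5, -4 + 1*2)*(-530) = -530/(3 + (-4 + 1*2)*5) = -530/(3 + (-4 + 2)*5) = -530/(3 - 2*5) = -530/(3 - 10) = -530/(-7) = -⅐*(-530) = 530/7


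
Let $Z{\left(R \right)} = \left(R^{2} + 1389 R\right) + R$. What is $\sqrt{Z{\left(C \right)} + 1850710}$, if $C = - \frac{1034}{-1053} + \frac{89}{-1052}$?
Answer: $\frac{\sqrt{2272581074145204001}}{1107756} \approx 1360.9$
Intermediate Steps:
$C = \frac{994051}{1107756}$ ($C = \left(-1034\right) \left(- \frac{1}{1053}\right) + 89 \left(- \frac{1}{1052}\right) = \frac{1034}{1053} - \frac{89}{1052} = \frac{994051}{1107756} \approx 0.89736$)
$Z{\left(R \right)} = R^{2} + 1390 R$
$\sqrt{Z{\left(C \right)} + 1850710} = \sqrt{\frac{994051 \left(1390 + \frac{994051}{1107756}\right)}{1107756} + 1850710} = \sqrt{\frac{994051}{1107756} \cdot \frac{1540774891}{1107756} + 1850710} = \sqrt{\frac{1531608821173441}{1227123355536} + 1850710} = \sqrt{\frac{2272581074145204001}{1227123355536}} = \frac{\sqrt{2272581074145204001}}{1107756}$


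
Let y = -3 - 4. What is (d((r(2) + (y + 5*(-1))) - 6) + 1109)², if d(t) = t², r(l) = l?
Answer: 1863225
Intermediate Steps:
y = -7
(d((r(2) + (y + 5*(-1))) - 6) + 1109)² = (((2 + (-7 + 5*(-1))) - 6)² + 1109)² = (((2 + (-7 - 5)) - 6)² + 1109)² = (((2 - 12) - 6)² + 1109)² = ((-10 - 6)² + 1109)² = ((-16)² + 1109)² = (256 + 1109)² = 1365² = 1863225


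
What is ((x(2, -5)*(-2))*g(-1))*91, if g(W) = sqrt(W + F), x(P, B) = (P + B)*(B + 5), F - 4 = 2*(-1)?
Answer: 0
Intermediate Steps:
F = 2 (F = 4 + 2*(-1) = 4 - 2 = 2)
x(P, B) = (5 + B)*(B + P) (x(P, B) = (B + P)*(5 + B) = (5 + B)*(B + P))
g(W) = sqrt(2 + W) (g(W) = sqrt(W + 2) = sqrt(2 + W))
((x(2, -5)*(-2))*g(-1))*91 = ((((-5)**2 + 5*(-5) + 5*2 - 5*2)*(-2))*sqrt(2 - 1))*91 = (((25 - 25 + 10 - 10)*(-2))*sqrt(1))*91 = ((0*(-2))*1)*91 = (0*1)*91 = 0*91 = 0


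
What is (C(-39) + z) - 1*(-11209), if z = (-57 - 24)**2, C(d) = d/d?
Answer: 17771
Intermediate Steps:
C(d) = 1
z = 6561 (z = (-81)**2 = 6561)
(C(-39) + z) - 1*(-11209) = (1 + 6561) - 1*(-11209) = 6562 + 11209 = 17771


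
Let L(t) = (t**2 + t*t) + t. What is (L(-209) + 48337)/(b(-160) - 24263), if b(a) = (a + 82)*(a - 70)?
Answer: -135490/6323 ≈ -21.428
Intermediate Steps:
L(t) = t + 2*t**2 (L(t) = (t**2 + t**2) + t = 2*t**2 + t = t + 2*t**2)
b(a) = (-70 + a)*(82 + a) (b(a) = (82 + a)*(-70 + a) = (-70 + a)*(82 + a))
(L(-209) + 48337)/(b(-160) - 24263) = (-209*(1 + 2*(-209)) + 48337)/((-5740 + (-160)**2 + 12*(-160)) - 24263) = (-209*(1 - 418) + 48337)/((-5740 + 25600 - 1920) - 24263) = (-209*(-417) + 48337)/(17940 - 24263) = (87153 + 48337)/(-6323) = 135490*(-1/6323) = -135490/6323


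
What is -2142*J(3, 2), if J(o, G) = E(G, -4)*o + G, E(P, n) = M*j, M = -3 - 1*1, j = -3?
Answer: -81396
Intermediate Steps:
M = -4 (M = -3 - 1 = -4)
E(P, n) = 12 (E(P, n) = -4*(-3) = 12)
J(o, G) = G + 12*o (J(o, G) = 12*o + G = G + 12*o)
-2142*J(3, 2) = -2142*(2 + 12*3) = -2142*(2 + 36) = -2142*38 = -81396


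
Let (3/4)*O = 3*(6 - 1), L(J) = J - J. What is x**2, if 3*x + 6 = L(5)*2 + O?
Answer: 196/9 ≈ 21.778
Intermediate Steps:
L(J) = 0
O = 20 (O = 4*(3*(6 - 1))/3 = 4*(3*5)/3 = (4/3)*15 = 20)
x = 14/3 (x = -2 + (0*2 + 20)/3 = -2 + (0 + 20)/3 = -2 + (1/3)*20 = -2 + 20/3 = 14/3 ≈ 4.6667)
x**2 = (14/3)**2 = 196/9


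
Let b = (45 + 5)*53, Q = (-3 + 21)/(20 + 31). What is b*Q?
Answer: 15900/17 ≈ 935.29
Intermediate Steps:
Q = 6/17 (Q = 18/51 = 18*(1/51) = 6/17 ≈ 0.35294)
b = 2650 (b = 50*53 = 2650)
b*Q = 2650*(6/17) = 15900/17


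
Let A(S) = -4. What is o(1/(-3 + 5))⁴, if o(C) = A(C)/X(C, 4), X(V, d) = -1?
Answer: 256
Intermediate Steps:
o(C) = 4 (o(C) = -4/(-1) = -4*(-1) = 4)
o(1/(-3 + 5))⁴ = 4⁴ = 256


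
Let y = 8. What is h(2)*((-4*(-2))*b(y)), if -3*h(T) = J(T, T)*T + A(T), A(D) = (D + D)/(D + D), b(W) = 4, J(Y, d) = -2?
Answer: 32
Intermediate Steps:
A(D) = 1 (A(D) = (2*D)/((2*D)) = (2*D)*(1/(2*D)) = 1)
h(T) = -⅓ + 2*T/3 (h(T) = -(-2*T + 1)/3 = -(1 - 2*T)/3 = -⅓ + 2*T/3)
h(2)*((-4*(-2))*b(y)) = (-⅓ + (⅔)*2)*(-4*(-2)*4) = (-⅓ + 4/3)*(8*4) = 1*32 = 32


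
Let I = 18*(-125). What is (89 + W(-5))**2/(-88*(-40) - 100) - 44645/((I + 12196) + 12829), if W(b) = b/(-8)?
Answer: 1721315/4431104 ≈ 0.38846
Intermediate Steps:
W(b) = -b/8 (W(b) = b*(-1/8) = -b/8)
I = -2250
(89 + W(-5))**2/(-88*(-40) - 100) - 44645/((I + 12196) + 12829) = (89 - 1/8*(-5))**2/(-88*(-40) - 100) - 44645/((-2250 + 12196) + 12829) = (89 + 5/8)**2/(3520 - 100) - 44645/(9946 + 12829) = (717/8)**2/3420 - 44645/22775 = (514089/64)*(1/3420) - 44645*1/22775 = 57121/24320 - 8929/4555 = 1721315/4431104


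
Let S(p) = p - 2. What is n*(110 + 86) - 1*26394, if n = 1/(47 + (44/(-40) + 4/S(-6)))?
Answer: -5990458/227 ≈ -26390.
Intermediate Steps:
S(p) = -2 + p (S(p) = p - 1*2 = p - 2 = -2 + p)
n = 5/227 (n = 1/(47 + (44/(-40) + 4/(-2 - 6))) = 1/(47 + (44*(-1/40) + 4/(-8))) = 1/(47 + (-11/10 + 4*(-1/8))) = 1/(47 + (-11/10 - 1/2)) = 1/(47 - 8/5) = 1/(227/5) = 5/227 ≈ 0.022026)
n*(110 + 86) - 1*26394 = 5*(110 + 86)/227 - 1*26394 = (5/227)*196 - 26394 = 980/227 - 26394 = -5990458/227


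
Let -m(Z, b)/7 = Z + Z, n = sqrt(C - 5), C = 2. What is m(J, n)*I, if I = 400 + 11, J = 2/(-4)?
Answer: 2877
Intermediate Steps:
n = I*sqrt(3) (n = sqrt(2 - 5) = sqrt(-3) = I*sqrt(3) ≈ 1.732*I)
J = -1/2 (J = 2*(-1/4) = -1/2 ≈ -0.50000)
m(Z, b) = -14*Z (m(Z, b) = -7*(Z + Z) = -14*Z)
I = 411
m(J, n)*I = -14*(-1/2)*411 = 7*411 = 2877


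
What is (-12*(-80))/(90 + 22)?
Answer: 60/7 ≈ 8.5714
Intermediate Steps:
(-12*(-80))/(90 + 22) = 960/112 = 960*(1/112) = 60/7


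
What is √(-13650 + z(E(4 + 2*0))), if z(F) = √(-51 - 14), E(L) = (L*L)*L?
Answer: √(-13650 + I*√65) ≈ 0.0345 + 116.83*I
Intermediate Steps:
E(L) = L³ (E(L) = L²*L = L³)
z(F) = I*√65 (z(F) = √(-65) = I*√65)
√(-13650 + z(E(4 + 2*0))) = √(-13650 + I*√65)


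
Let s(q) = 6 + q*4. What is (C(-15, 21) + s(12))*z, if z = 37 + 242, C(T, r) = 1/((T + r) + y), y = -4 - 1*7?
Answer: 75051/5 ≈ 15010.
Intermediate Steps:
s(q) = 6 + 4*q
y = -11 (y = -4 - 7 = -11)
C(T, r) = 1/(-11 + T + r) (C(T, r) = 1/((T + r) - 11) = 1/(-11 + T + r))
z = 279
(C(-15, 21) + s(12))*z = (1/(-11 - 15 + 21) + (6 + 4*12))*279 = (1/(-5) + (6 + 48))*279 = (-1/5 + 54)*279 = (269/5)*279 = 75051/5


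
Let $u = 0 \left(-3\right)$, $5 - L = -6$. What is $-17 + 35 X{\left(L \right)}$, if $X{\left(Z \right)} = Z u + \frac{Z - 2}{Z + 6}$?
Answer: $\frac{26}{17} \approx 1.5294$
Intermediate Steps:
$L = 11$ ($L = 5 - -6 = 5 + 6 = 11$)
$u = 0$
$X{\left(Z \right)} = \frac{-2 + Z}{6 + Z}$ ($X{\left(Z \right)} = Z 0 + \frac{Z - 2}{Z + 6} = 0 + \frac{-2 + Z}{6 + Z} = \frac{-2 + Z}{6 + Z}$)
$-17 + 35 X{\left(L \right)} = -17 + 35 \frac{-2 + 11}{6 + 11} = -17 + 35 \cdot \frac{1}{17} \cdot 9 = -17 + 35 \cdot \frac{9}{17} = -17 + \frac{315}{17} = \frac{26}{17}$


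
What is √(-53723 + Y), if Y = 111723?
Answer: 20*√145 ≈ 240.83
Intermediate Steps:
√(-53723 + Y) = √(-53723 + 111723) = √58000 = 20*√145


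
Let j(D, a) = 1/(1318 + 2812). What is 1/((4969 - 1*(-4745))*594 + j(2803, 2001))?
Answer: 4130/23830579081 ≈ 1.7331e-7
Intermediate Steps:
j(D, a) = 1/4130
1/((4969 - 1*(-4745))*594 + j(2803, 2001)) = 1/((4969 - 1*(-4745))*594 + 1/4130) = 1/((4969 + 4745)*594 + 1/4130) = 1/(9714*594 + 1/4130) = 1/(5770116 + 1/4130) = 1/(23830579081/4130) = 4130/23830579081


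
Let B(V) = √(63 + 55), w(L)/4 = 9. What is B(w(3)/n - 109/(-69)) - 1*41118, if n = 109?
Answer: -41118 + √118 ≈ -41107.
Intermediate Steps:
w(L) = 36 (w(L) = 4*9 = 36)
B(V) = √118
B(w(3)/n - 109/(-69)) - 1*41118 = √118 - 1*41118 = √118 - 41118 = -41118 + √118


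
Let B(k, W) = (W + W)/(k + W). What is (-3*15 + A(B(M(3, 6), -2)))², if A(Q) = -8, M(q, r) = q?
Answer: 2809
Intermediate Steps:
B(k, W) = 2*W/(W + k) (B(k, W) = (2*W)/(W + k) = 2*W/(W + k))
(-3*15 + A(B(M(3, 6), -2)))² = (-3*15 - 8)² = (-45 - 8)² = (-53)² = 2809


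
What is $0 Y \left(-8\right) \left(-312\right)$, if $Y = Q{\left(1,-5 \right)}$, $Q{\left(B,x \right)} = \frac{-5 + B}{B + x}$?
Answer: $0$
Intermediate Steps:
$Q{\left(B,x \right)} = \frac{-5 + B}{B + x}$
$Y = 1$ ($Y = \frac{-5 + 1}{1 - 5} = \frac{1}{-4} \left(-4\right) = \left(- \frac{1}{4}\right) \left(-4\right) = 1$)
$0 Y \left(-8\right) \left(-312\right) = 0 \cdot 1 \left(-8\right) \left(-312\right) = 0 \left(-8\right) \left(-312\right) = 0 \left(-312\right) = 0$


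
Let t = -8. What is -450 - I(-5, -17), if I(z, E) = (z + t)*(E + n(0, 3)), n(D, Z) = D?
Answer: -671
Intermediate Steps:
I(z, E) = E*(-8 + z) (I(z, E) = (z - 8)*(E + 0) = (-8 + z)*E = E*(-8 + z))
-450 - I(-5, -17) = -450 - (-17)*(-8 - 5) = -450 - (-17)*(-13) = -450 - 1*221 = -450 - 221 = -671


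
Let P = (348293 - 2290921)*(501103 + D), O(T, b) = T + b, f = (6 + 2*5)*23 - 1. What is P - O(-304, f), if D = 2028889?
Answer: -4914833299039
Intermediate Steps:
f = 367 (f = (6 + 10)*23 - 1 = 16*23 - 1 = 368 - 1 = 367)
P = -4914833298976 (P = (348293 - 2290921)*(501103 + 2028889) = -1942628*2529992 = -4914833298976)
P - O(-304, f) = -4914833298976 - (-304 + 367) = -4914833298976 - 1*63 = -4914833298976 - 63 = -4914833299039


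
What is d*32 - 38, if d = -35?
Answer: -1158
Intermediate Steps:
d*32 - 38 = -35*32 - 38 = -1120 - 38 = -1158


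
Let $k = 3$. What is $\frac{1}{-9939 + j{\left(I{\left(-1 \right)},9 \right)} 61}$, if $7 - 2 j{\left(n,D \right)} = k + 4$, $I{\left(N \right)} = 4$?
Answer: $- \frac{1}{9939} \approx -0.00010061$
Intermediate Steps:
$j{\left(n,D \right)} = 0$ ($j{\left(n,D \right)} = \frac{7}{2} - \frac{3 + 4}{2} = \frac{7}{2} - \frac{7}{2} = 0$)
$\frac{1}{-9939 + j{\left(I{\left(-1 \right)},9 \right)} 61} = \frac{1}{-9939 + 0 \cdot 61} = \frac{1}{-9939 + 0} = \frac{1}{-9939} = - \frac{1}{9939}$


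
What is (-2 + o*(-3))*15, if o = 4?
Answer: -210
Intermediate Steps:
(-2 + o*(-3))*15 = (-2 + 4*(-3))*15 = (-2 - 12)*15 = -14*15 = -210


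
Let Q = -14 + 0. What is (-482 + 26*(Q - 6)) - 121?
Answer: -1123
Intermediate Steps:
Q = -14
(-482 + 26*(Q - 6)) - 121 = (-482 + 26*(-14 - 6)) - 121 = (-482 + 26*(-20)) - 121 = (-482 - 520) - 121 = -1002 - 121 = -1123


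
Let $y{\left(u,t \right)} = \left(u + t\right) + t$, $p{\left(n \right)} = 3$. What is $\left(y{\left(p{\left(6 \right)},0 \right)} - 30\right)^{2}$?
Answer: $729$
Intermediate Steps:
$y{\left(u,t \right)} = u + 2 t$ ($y{\left(u,t \right)} = \left(t + u\right) + t = u + 2 t$)
$\left(y{\left(p{\left(6 \right)},0 \right)} - 30\right)^{2} = \left(\left(3 + 2 \cdot 0\right) - 30\right)^{2} = \left(\left(3 + 0\right) - 30\right)^{2} = \left(3 - 30\right)^{2} = \left(-27\right)^{2} = 729$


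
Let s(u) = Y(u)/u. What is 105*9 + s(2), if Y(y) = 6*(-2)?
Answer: 939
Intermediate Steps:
Y(y) = -12
s(u) = -12/u
105*9 + s(2) = 105*9 - 12/2 = 945 - 12*½ = 945 - 6 = 939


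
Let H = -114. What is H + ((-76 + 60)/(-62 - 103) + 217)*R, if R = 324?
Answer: 3862398/55 ≈ 70225.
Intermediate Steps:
H + ((-76 + 60)/(-62 - 103) + 217)*R = -114 + ((-76 + 60)/(-62 - 103) + 217)*324 = -114 + (-16/(-165) + 217)*324 = -114 + (-16*(-1/165) + 217)*324 = -114 + (16/165 + 217)*324 = -114 + (35821/165)*324 = -114 + 3868668/55 = 3862398/55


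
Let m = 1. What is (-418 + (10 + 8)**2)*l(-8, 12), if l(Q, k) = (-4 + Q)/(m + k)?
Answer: 1128/13 ≈ 86.769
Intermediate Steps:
l(Q, k) = (-4 + Q)/(1 + k)
(-418 + (10 + 8)**2)*l(-8, 12) = (-418 + (10 + 8)**2)*((-4 - 8)/(1 + 12)) = (-418 + 18**2)*(-12/13) = (-418 + 324)*((1/13)*(-12)) = -94*(-12/13) = 1128/13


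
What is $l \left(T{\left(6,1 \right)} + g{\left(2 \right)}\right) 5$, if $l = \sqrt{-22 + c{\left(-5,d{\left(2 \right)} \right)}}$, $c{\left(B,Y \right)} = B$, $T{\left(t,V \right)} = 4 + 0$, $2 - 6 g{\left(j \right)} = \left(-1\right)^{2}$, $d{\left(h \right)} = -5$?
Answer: $\frac{125 i \sqrt{3}}{2} \approx 108.25 i$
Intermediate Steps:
$g{\left(j \right)} = \frac{1}{6}$ ($g{\left(j \right)} = \frac{1}{3} - \frac{\left(-1\right)^{2}}{6} = \frac{1}{3} - \frac{1}{6} = \frac{1}{6}$)
$T{\left(t,V \right)} = 4$
$l = 3 i \sqrt{3}$ ($l = \sqrt{-22 - 5} = \sqrt{-27} = 3 i \sqrt{3} \approx 5.1962 i$)
$l \left(T{\left(6,1 \right)} + g{\left(2 \right)}\right) 5 = 3 i \sqrt{3} \left(4 + \frac{1}{6}\right) 5 = 3 i \sqrt{3} \cdot \frac{25}{6} \cdot 5 = 3 i \sqrt{3} \cdot \frac{125}{6} = \frac{125 i \sqrt{3}}{2}$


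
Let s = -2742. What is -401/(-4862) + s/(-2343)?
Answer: 432459/345202 ≈ 1.2528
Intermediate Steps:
-401/(-4862) + s/(-2343) = -401/(-4862) - 2742/(-2343) = -401*(-1/4862) - 2742*(-1/2343) = 401/4862 + 914/781 = 432459/345202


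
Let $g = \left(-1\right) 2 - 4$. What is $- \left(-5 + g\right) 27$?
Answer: $297$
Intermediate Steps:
$g = -6$ ($g = -2 - 4 = -6$)
$- \left(-5 + g\right) 27 = - \left(-5 - 6\right) 27 = - \left(-11\right) 27 = \left(-1\right) \left(-297\right) = 297$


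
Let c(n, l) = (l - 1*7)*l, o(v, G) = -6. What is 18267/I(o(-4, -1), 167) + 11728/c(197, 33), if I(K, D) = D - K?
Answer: 8851015/74217 ≈ 119.26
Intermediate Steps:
c(n, l) = l*(-7 + l) (c(n, l) = (l - 7)*l = (-7 + l)*l = l*(-7 + l))
18267/I(o(-4, -1), 167) + 11728/c(197, 33) = 18267/(167 - 1*(-6)) + 11728/((33*(-7 + 33))) = 18267/(167 + 6) + 11728/((33*26)) = 18267/173 + 11728/858 = 18267*(1/173) + 11728*(1/858) = 18267/173 + 5864/429 = 8851015/74217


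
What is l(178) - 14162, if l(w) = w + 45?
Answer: -13939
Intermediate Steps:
l(w) = 45 + w
l(178) - 14162 = (45 + 178) - 14162 = 223 - 14162 = -13939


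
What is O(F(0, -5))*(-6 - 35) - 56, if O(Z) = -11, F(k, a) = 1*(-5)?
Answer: 395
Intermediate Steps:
F(k, a) = -5
O(F(0, -5))*(-6 - 35) - 56 = -11*(-6 - 35) - 56 = -11*(-41) - 56 = 451 - 56 = 395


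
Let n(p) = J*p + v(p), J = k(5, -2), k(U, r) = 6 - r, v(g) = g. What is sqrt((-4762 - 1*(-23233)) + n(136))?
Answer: sqrt(19695) ≈ 140.34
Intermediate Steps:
J = 8 (J = 6 - 1*(-2) = 6 + 2 = 8)
n(p) = 9*p (n(p) = 8*p + p = 9*p)
sqrt((-4762 - 1*(-23233)) + n(136)) = sqrt((-4762 - 1*(-23233)) + 9*136) = sqrt((-4762 + 23233) + 1224) = sqrt(18471 + 1224) = sqrt(19695)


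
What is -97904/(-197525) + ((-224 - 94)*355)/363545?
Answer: 2658782486/14361845225 ≈ 0.18513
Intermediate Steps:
-97904/(-197525) + ((-224 - 94)*355)/363545 = -97904*(-1/197525) - 318*355*(1/363545) = 97904/197525 - 112890*1/363545 = 97904/197525 - 22578/72709 = 2658782486/14361845225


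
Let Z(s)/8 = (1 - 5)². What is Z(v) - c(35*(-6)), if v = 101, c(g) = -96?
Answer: 224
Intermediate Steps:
Z(s) = 128 (Z(s) = 8*(1 - 5)² = 8*(-4)² = 8*16 = 128)
Z(v) - c(35*(-6)) = 128 - 1*(-96) = 128 + 96 = 224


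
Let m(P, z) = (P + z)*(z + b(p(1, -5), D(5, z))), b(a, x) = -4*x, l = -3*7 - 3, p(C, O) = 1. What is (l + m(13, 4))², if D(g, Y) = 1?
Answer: 576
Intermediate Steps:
l = -24 (l = -21 - 3 = -24)
m(P, z) = (-4 + z)*(P + z) (m(P, z) = (P + z)*(z - 4*1) = (P + z)*(z - 4) = (P + z)*(-4 + z) = (-4 + z)*(P + z))
(l + m(13, 4))² = (-24 + (4² - 4*13 - 4*4 + 13*4))² = (-24 + (16 - 52 - 16 + 52))² = (-24 + 0)² = (-24)² = 576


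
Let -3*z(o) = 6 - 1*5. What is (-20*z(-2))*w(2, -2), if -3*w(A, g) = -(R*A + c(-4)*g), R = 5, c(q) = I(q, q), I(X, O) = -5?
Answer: 400/9 ≈ 44.444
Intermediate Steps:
c(q) = -5
z(o) = -1/3 (z(o) = -(6 - 1*5)/3 = -(6 - 5)/3 = -1/3*1 = -1/3)
w(A, g) = -5*g/3 + 5*A/3 (w(A, g) = -(-1)*(5*A - 5*g)/3 = -(-1)*(-5*g + 5*A)/3 = -(-5*A + 5*g)/3 = -5*g/3 + 5*A/3)
(-20*z(-2))*w(2, -2) = (-20*(-1/3))*(-5/3*(-2) + (5/3)*2) = 20*(10/3 + 10/3)/3 = (20/3)*(20/3) = 400/9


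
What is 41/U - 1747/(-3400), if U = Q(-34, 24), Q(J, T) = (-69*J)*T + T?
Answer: 3079513/5984850 ≈ 0.51455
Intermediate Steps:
Q(J, T) = T - 69*J*T (Q(J, T) = -69*J*T + T = T - 69*J*T)
U = 56328 (U = 24*(1 - 69*(-34)) = 24*(1 + 2346) = 24*2347 = 56328)
41/U - 1747/(-3400) = 41/56328 - 1747/(-3400) = 41*(1/56328) - 1747*(-1/3400) = 41/56328 + 1747/3400 = 3079513/5984850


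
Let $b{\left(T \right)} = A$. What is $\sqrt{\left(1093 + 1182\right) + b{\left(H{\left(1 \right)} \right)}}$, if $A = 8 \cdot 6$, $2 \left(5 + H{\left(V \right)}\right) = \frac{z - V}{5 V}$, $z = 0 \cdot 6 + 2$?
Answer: $\sqrt{2323} \approx 48.198$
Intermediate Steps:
$z = 2$ ($z = 0 + 2 = 2$)
$H{\left(V \right)} = -5 + \frac{2 - V}{10 V}$ ($H{\left(V \right)} = -5 + \frac{\left(2 - V\right) \frac{1}{5 V}}{2} = -5 + \frac{\frac{1}{5} \frac{1}{V} \left(2 - V\right)}{2} = -5 + \frac{2 - V}{10 V}$)
$A = 48$
$b{\left(T \right)} = 48$
$\sqrt{\left(1093 + 1182\right) + b{\left(H{\left(1 \right)} \right)}} = \sqrt{\left(1093 + 1182\right) + 48} = \sqrt{2275 + 48} = \sqrt{2323}$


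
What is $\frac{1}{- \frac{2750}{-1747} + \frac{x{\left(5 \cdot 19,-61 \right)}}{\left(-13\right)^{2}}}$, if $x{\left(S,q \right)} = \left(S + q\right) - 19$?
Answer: $\frac{295243}{490955} \approx 0.60137$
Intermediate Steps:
$x{\left(S,q \right)} = -19 + S + q$
$\frac{1}{- \frac{2750}{-1747} + \frac{x{\left(5 \cdot 19,-61 \right)}}{\left(-13\right)^{2}}} = \frac{1}{- \frac{2750}{-1747} + \frac{-19 + 5 \cdot 19 - 61}{\left(-13\right)^{2}}} = \frac{1}{\left(-2750\right) \left(- \frac{1}{1747}\right) + \frac{-19 + 95 - 61}{169}} = \frac{1}{\frac{2750}{1747} + 15 \cdot \frac{1}{169}} = \frac{1}{\frac{2750}{1747} + \frac{15}{169}} = \frac{1}{\frac{490955}{295243}} = \frac{295243}{490955}$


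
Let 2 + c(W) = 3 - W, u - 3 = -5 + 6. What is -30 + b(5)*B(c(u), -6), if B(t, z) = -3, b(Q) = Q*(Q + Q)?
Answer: -180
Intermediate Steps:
b(Q) = 2*Q**2 (b(Q) = Q*(2*Q) = 2*Q**2)
u = 4 (u = 3 + (-5 + 6) = 3 + 1 = 4)
c(W) = 1 - W (c(W) = -2 + (3 - W) = 1 - W)
-30 + b(5)*B(c(u), -6) = -30 + (2*5**2)*(-3) = -30 + (2*25)*(-3) = -30 + 50*(-3) = -30 - 150 = -180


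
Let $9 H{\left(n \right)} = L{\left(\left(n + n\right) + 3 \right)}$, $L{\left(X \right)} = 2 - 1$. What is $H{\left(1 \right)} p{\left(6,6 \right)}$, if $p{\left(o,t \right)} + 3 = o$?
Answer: $\frac{1}{3} \approx 0.33333$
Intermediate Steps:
$p{\left(o,t \right)} = -3 + o$
$L{\left(X \right)} = 1$ ($L{\left(X \right)} = 2 - 1 = 1$)
$H{\left(n \right)} = \frac{1}{9}$ ($H{\left(n \right)} = \frac{1}{9} \cdot 1 = \frac{1}{9}$)
$H{\left(1 \right)} p{\left(6,6 \right)} = \frac{-3 + 6}{9} = \frac{1}{9} \cdot 3 = \frac{1}{3}$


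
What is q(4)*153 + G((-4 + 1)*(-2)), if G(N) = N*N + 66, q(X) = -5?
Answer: -663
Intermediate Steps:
G(N) = 66 + N**2 (G(N) = N**2 + 66 = 66 + N**2)
q(4)*153 + G((-4 + 1)*(-2)) = -5*153 + (66 + ((-4 + 1)*(-2))**2) = -765 + (66 + (-3*(-2))**2) = -765 + (66 + 6**2) = -765 + (66 + 36) = -765 + 102 = -663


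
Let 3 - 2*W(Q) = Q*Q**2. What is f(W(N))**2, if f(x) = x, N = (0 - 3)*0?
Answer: 9/4 ≈ 2.2500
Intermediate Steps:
N = 0 (N = -3*0 = 0)
W(Q) = 3/2 - Q**3/2 (W(Q) = 3/2 - Q*Q**2/2 = 3/2 - Q**3/2)
f(W(N))**2 = (3/2 - 1/2*0**3)**2 = (3/2 - 1/2*0)**2 = (3/2 + 0)**2 = (3/2)**2 = 9/4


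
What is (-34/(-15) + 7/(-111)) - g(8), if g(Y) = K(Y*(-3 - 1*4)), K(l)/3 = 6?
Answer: -8767/555 ≈ -15.796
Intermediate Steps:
K(l) = 18 (K(l) = 3*6 = 18)
g(Y) = 18
(-34/(-15) + 7/(-111)) - g(8) = (-34/(-15) + 7/(-111)) - 1*18 = (-34*(-1/15) + 7*(-1/111)) - 18 = (34/15 - 7/111) - 18 = 1223/555 - 18 = -8767/555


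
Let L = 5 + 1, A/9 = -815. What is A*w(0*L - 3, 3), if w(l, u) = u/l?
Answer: 7335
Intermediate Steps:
A = -7335 (A = 9*(-815) = -7335)
L = 6
A*w(0*L - 3, 3) = -22005/(0*6 - 3) = -22005/(0 - 3) = -22005/(-3) = -22005*(-1)/3 = -7335*(-1) = 7335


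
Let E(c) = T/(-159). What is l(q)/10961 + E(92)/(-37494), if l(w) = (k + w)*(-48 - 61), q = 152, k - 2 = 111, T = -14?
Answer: -86099704832/32672252853 ≈ -2.6353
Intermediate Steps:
k = 113 (k = 2 + 111 = 113)
l(w) = -12317 - 109*w (l(w) = (113 + w)*(-48 - 61) = (113 + w)*(-109) = -12317 - 109*w)
E(c) = 14/159 (E(c) = -14/(-159) = -14*(-1/159) = 14/159)
l(q)/10961 + E(92)/(-37494) = (-12317 - 109*152)/10961 + (14/159)/(-37494) = (-12317 - 16568)*(1/10961) + (14/159)*(-1/37494) = -28885*1/10961 - 7/2980773 = -28885/10961 - 7/2980773 = -86099704832/32672252853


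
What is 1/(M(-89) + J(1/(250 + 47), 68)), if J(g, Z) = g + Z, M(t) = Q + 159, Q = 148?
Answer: 297/111376 ≈ 0.0026666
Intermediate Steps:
M(t) = 307 (M(t) = 148 + 159 = 307)
J(g, Z) = Z + g
1/(M(-89) + J(1/(250 + 47), 68)) = 1/(307 + (68 + 1/(250 + 47))) = 1/(307 + (68 + 1/297)) = 1/(307 + 20197/297) = 1/(111376/297) = 297/111376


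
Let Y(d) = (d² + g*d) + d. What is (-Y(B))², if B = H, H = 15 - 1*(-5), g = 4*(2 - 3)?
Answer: 115600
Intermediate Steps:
g = -4 (g = 4*(-1) = -4)
H = 20 (H = 15 + 5 = 20)
B = 20
Y(d) = d² - 3*d (Y(d) = (d² - 4*d) + d = d² - 3*d)
(-Y(B))² = (-20*(-3 + 20))² = (-20*17)² = (-1*340)² = (-340)² = 115600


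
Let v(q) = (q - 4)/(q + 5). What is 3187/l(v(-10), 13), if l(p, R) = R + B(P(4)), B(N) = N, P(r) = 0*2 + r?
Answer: 3187/17 ≈ 187.47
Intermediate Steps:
P(r) = r (P(r) = 0 + r = r)
v(q) = (-4 + q)/(5 + q)
l(p, R) = 4 + R (l(p, R) = R + 4 = 4 + R)
3187/l(v(-10), 13) = 3187/(4 + 13) = 3187/17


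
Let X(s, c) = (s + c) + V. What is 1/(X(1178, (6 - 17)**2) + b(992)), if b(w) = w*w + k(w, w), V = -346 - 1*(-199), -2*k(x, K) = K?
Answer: 1/984720 ≈ 1.0155e-6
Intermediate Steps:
k(x, K) = -K/2
V = -147 (V = -346 + 199 = -147)
b(w) = w**2 - w/2 (b(w) = w*w - w/2 = w**2 - w/2)
X(s, c) = -147 + c + s (X(s, c) = (s + c) - 147 = (c + s) - 147 = -147 + c + s)
1/(X(1178, (6 - 17)**2) + b(992)) = 1/((-147 + (6 - 17)**2 + 1178) + 992*(-1/2 + 992)) = 1/((-147 + (-11)**2 + 1178) + 992*(1983/2)) = 1/((-147 + 121 + 1178) + 983568) = 1/(1152 + 983568) = 1/984720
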